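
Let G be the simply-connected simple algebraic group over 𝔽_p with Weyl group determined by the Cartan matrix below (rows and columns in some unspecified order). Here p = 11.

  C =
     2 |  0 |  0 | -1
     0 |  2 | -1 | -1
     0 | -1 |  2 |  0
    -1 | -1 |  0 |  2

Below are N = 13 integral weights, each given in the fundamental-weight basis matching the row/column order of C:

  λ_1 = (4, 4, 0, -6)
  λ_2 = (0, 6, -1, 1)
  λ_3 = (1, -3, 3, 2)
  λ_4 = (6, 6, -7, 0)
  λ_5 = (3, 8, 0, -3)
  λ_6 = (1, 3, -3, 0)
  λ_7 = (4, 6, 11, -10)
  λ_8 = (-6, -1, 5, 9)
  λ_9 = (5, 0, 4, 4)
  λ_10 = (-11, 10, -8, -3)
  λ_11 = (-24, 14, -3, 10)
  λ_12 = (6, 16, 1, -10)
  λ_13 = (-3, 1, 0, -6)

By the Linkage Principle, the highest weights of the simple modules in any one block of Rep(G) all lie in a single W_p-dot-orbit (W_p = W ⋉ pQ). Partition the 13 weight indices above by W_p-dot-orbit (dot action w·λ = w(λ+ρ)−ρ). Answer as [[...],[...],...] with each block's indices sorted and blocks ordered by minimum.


Dynkin diagram of C (from the 6 off-diagonal −1 entries): A_4.

Folding the 13 weights λ_j+ρ into Ā_11 (reps in the given 4-coord order):

    λ_1 → (0, 0, 1, 5)
    λ_2 → (1, 7, 0, 2)
    λ_3 → (2, 2, 2, 1)
    λ_4 → (3, 1, 2, 1)
    λ_5 → (1, 7, 0, 2)
    λ_6 → (2, 2, 2, 1)
    λ_7 → (3, 1, 2, 1)
    λ_8 → (0, 0, 1, 5)
    λ_9 → (0, 0, 1, 5)
    λ_10 → (1, 7, 0, 2)
    λ_11 → (1, 7, 0, 2)
    λ_12 → (2, 2, 2, 1)
    λ_13 → (2, 2, 2, 1)

These 13 weights hit 4 W_11-dot-orbits; sizes (3, 4, 4, 2):

[[1, 8, 9], [2, 5, 10, 11], [3, 6, 12, 13], [4, 7]]


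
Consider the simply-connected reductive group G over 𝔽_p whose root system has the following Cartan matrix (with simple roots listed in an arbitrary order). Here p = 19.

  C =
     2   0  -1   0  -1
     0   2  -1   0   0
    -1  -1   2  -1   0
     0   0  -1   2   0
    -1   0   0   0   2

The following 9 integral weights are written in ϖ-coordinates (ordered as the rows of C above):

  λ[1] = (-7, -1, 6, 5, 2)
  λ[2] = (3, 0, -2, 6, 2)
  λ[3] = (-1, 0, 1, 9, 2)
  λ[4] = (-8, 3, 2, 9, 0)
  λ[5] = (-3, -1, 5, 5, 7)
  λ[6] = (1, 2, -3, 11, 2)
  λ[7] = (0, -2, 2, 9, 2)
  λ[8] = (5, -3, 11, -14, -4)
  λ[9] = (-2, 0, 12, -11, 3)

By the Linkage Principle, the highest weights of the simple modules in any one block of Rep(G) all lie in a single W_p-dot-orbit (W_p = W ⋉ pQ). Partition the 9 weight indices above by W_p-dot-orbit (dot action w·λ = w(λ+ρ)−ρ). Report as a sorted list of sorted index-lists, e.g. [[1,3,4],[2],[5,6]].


Cartan matrix: type D_5 (|W|=1920); un-permuting the 5 rows.

Alcove-folded reps (p=19, 9 weights, presented ϖ-order):

    [1] (3, 0, 1, 6, 3)
    [2] (3, 0, 1, 6, 3)
    [3] (0, 1, 2, 10, 3)
    [4] (3, 0, 1, 6, 3)
    [5] (3, 0, 1, 6, 3)
    [6] (0, 1, 2, 10, 3)
    [7] (0, 1, 2, 10, 3)
    [8] (0, 1, 2, 10, 3)
    [9] (0, 1, 2, 10, 3)

2 distinct reps among the 9 weights ⇒ 2 W_19-linkage classes:

[[1, 2, 4, 5], [3, 6, 7, 8, 9]]


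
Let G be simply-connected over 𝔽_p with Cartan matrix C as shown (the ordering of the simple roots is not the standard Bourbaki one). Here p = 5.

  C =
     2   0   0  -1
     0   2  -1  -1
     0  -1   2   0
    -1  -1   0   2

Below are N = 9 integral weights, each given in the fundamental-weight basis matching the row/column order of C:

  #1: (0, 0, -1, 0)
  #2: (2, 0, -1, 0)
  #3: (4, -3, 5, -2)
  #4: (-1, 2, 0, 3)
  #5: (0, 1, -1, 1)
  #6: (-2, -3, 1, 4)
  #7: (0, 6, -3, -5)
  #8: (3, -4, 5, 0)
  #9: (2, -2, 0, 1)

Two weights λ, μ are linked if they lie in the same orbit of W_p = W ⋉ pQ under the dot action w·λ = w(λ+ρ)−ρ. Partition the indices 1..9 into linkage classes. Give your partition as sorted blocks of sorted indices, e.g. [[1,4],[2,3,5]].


Dynkin diagram of C (from the 6 off-diagonal −1 entries): A_4.

Ā_5 reps of the 9 weights (A_4, coords as presented):

    [1] (1, 1, 0, 1)
    [2] (3, 1, 0, 1)
    [3] (1, 1, 0, 1)
    [4] (1, 1, 0, 1)
    [5] (1, 2, 0, 2)
    [6] (1, 2, 0, 2)
    [7] (1, 1, 0, 1)
    [8] (1, 1, 0, 1)
    [9] (3, 1, 0, 1)

3 distinct reps among the 9 weights ⇒ 3 W_5-linkage classes:

[[1, 3, 4, 7, 8], [2, 9], [5, 6]]


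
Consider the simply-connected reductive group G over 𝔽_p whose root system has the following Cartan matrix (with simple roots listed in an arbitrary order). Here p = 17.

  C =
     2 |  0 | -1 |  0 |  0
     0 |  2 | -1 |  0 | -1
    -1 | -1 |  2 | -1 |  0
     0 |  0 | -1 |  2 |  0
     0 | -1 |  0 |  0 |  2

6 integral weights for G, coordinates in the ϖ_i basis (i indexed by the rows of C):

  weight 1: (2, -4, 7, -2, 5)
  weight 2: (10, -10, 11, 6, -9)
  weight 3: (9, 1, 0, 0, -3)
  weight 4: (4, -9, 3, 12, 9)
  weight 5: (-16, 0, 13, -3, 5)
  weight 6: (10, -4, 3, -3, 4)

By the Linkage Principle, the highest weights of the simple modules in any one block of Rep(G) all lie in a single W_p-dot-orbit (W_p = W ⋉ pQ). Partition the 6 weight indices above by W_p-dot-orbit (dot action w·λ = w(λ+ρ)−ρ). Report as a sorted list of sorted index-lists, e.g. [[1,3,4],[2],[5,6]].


Cartan matrix: type D_5 (|W|=1920); un-permuting the 5 rows.

Folding the 6 weights λ_j+ρ into Ā_17 (reps in the given 5-coord order):

    λ_1 → (3, 1, 3, 1, 2)
    λ_2 → (2, 1, 0, 6, 4)
    λ_3 → (10, 0, 1, 1, 2)
    λ_4 → (2, 1, 0, 6, 4)
    λ_5 → (10, 0, 1, 1, 2)
    λ_6 → (10, 0, 1, 1, 2)

Grouping the 6 weights by Ā_17-representative: 3 linkage classes.

[[1], [2, 4], [3, 5, 6]]


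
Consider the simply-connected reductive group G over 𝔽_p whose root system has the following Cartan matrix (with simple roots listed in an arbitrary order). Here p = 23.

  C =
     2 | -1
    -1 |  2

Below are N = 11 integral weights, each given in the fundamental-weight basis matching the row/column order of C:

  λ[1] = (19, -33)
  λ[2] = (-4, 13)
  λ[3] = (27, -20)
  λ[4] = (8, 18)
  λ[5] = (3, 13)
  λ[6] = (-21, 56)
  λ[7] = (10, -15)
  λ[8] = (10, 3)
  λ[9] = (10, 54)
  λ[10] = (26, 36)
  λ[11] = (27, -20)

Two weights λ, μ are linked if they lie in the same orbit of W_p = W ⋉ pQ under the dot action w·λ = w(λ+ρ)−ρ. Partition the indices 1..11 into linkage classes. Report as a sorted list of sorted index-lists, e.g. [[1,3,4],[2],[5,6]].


Root system A_2: the 2×2 matrix C matches after relabeling.

Folding the 11 weights λ_j+ρ into Ā_23 (reps in the given 2-coord order):

  λ_1+ρ ↦ (3, 11)
  λ_2+ρ ↦ (3, 11)
  λ_3+ρ ↦ (4, 14)
  λ_4+ρ ↦ (4, 14)
  λ_5+ρ ↦ (4, 14)
  λ_6+ρ ↦ (3, 11)
  λ_7+ρ ↦ (3, 11)
  λ_8+ρ ↦ (11, 4)
  λ_9+ρ ↦ (3, 11)
  λ_10+ρ ↦ (4, 14)
  λ_11+ρ ↦ (4, 14)

The 11 indices split into 3 linkage classes (same alcove rep ⇔ same W_23-dot-orbit):

[[1, 2, 6, 7, 9], [3, 4, 5, 10, 11], [8]]


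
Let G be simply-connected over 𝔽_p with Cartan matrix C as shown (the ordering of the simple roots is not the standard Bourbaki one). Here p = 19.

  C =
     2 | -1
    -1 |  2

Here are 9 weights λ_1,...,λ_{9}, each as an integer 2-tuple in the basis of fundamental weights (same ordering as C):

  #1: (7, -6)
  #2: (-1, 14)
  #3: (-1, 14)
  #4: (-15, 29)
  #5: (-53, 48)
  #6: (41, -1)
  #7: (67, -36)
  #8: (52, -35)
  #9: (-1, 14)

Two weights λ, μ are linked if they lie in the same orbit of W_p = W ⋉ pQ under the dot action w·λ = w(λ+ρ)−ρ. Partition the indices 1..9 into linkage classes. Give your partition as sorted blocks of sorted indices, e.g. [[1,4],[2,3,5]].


Root system A_2: the 2×2 matrix C matches after relabeling.

Ā_19 reps of the 9 weights (A_2, coords as presented):

  λ_1+ρ ↦ (3, 5);  λ_2+ρ ↦ (0, 15);  λ_3+ρ ↦ (0, 15);  λ_4+ρ ↦ (3, 5);  λ_5+ρ ↦ (3, 5);  λ_6+ρ ↦ (0, 15);  λ_7+ρ ↦ (3, 5);  λ_8+ρ ↦ (0, 15);  λ_9+ρ ↦ (0, 15)

Partition of {1..9} into 2 W_19-dot-orbits:

[[1, 4, 5, 7], [2, 3, 6, 8, 9]]


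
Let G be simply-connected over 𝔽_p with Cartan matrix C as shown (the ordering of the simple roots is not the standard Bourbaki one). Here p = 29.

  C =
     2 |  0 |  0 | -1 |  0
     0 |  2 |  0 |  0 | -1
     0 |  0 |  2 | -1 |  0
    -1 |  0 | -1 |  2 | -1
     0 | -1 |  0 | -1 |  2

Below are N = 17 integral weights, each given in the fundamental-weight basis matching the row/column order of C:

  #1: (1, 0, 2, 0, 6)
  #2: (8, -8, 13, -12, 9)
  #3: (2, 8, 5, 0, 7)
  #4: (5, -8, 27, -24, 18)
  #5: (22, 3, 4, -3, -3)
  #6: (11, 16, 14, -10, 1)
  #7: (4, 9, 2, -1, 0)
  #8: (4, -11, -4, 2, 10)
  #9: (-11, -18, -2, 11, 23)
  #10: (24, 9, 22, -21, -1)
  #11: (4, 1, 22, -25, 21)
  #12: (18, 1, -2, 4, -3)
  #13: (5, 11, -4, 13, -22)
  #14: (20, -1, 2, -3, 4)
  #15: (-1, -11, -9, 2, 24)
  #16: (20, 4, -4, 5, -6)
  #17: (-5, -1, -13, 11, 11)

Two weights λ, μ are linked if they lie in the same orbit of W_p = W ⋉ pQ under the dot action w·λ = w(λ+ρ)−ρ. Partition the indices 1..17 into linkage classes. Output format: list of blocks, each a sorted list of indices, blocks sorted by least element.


D_5 Cartan matrix, 5 simple roots permuted; ρ=(1,1,1,1,1).

Each λ_j+ρ reduced to Ā_29; 5-tuples below use C's row order:

  1: (2, 1, 3, 1, 7);  2: (2, 1, 3, 1, 7);  3: (3, 9, 6, 1, 1);  4: (12, 4, 0, 5, 1);  5: (19, 0, 1, 2, 2);  6: (3, 9, 6, 1, 1);  7: (5, 10, 3, 0, 1);  8: (5, 10, 3, 0, 1);  9: (3, 9, 6, 1, 1);  10: (5, 10, 3, 0, 1);  11: (19, 0, 1, 2, 2);  12: (19, 0, 1, 2, 2);  13: (3, 9, 6, 1, 1);  14: (19, 0, 1, 2, 2);  15: (5, 10, 3, 0, 1);  16: (19, 0, 1, 2, 2);  17: (0, 0, 8, 4, 5)

6 distinct reps among the 17 weights ⇒ 6 W_29-linkage classes:

[[1, 2], [3, 6, 9, 13], [4], [5, 11, 12, 14, 16], [7, 8, 10, 15], [17]]


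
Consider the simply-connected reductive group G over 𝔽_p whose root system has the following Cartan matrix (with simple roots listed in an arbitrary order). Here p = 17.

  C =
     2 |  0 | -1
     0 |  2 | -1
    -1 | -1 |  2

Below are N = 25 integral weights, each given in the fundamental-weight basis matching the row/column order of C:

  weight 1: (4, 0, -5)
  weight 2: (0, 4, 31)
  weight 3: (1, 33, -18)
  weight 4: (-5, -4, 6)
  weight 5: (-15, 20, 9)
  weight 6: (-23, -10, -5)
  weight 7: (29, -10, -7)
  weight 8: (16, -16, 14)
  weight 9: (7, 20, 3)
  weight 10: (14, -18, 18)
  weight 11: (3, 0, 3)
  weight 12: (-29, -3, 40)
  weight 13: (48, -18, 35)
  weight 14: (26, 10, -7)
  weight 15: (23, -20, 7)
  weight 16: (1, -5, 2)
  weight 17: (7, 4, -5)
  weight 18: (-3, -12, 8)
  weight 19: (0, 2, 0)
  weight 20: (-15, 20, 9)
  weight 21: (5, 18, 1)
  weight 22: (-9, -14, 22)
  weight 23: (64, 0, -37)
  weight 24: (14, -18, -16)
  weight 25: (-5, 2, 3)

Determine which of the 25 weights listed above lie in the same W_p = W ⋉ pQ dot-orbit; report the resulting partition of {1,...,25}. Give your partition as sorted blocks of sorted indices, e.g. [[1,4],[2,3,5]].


Root system A_3: the 3×3 matrix C matches after relabeling.

λ_j+ρ reflected into Ā_17 (⟨·,θ^∨⟩≤17); 3-tuples as given:

  [1] (1, 3, 1) · [2] (1, 3, 1) · [3] (2, 0, 0) · [4] (4, 3, 0) · [5] (4, 3, 0) · [6] (4, 1, 4) · [7] (2, 7, 2) · [8] (2, 0, 0) · [9] (4, 1, 4) · [10] (2, 0, 0) · [11] (4, 1, 4) · [12] (2, 6, 4) · [13] (2, 0, 0) · [14] (2, 6, 4) · [15] (2, 7, 2) · [16] (1, 3, 1) · [17] (4, 1, 4) · [18] (2, 7, 2) · [19] (1, 3, 1) · [20] (4, 3, 0) · [21] (2, 7, 2) · [22] (2, 7, 2) · [23] (1, 3, 1) · [24] (2, 0, 0) · [25] (4, 3, 0)

The 25 indices split into 6 linkage classes (same alcove rep ⇔ same W_17-dot-orbit):

[[1, 2, 16, 19, 23], [3, 8, 10, 13, 24], [4, 5, 20, 25], [6, 9, 11, 17], [7, 15, 18, 21, 22], [12, 14]]


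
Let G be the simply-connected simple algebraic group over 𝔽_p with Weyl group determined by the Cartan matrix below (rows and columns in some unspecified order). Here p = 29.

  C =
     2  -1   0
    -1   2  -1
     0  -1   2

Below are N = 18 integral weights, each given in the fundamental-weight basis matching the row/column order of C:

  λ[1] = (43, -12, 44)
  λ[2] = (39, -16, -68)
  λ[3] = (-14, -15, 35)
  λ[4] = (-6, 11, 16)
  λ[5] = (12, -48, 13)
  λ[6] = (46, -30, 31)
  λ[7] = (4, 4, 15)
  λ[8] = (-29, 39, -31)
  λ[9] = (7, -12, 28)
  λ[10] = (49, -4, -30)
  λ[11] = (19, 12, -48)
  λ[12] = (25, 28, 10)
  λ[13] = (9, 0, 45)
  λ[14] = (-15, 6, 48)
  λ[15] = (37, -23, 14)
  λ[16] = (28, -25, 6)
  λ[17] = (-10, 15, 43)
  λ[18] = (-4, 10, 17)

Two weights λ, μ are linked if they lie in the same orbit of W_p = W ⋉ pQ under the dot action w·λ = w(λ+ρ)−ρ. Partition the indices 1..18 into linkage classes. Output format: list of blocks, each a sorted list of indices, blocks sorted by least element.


Type A_3, rank 3, |W|=24; reorder rows/cols to standard.

W_29-reps of the 18 weights in Ā_29 (same 3-coord order as C):

  λ_1 → (4, 11, 5) · λ_2 → (4, 11, 5) · λ_3 → (7, 13, 2) · λ_4 → (5, 7, 17) · λ_5 → (4, 11, 5) · λ_6 → (3, 8, 18) · λ_7 → (5, 5, 16) · λ_8 → (1, 17, 1) · λ_9 → (3, 8, 18) · λ_10 → (3, 8, 18) · λ_11 → (4, 11, 5) · λ_12 → (3, 8, 18) · λ_13 → (1, 17, 1) · λ_14 → (7, 13, 2) · λ_15 → (7, 13, 2) · λ_16 → (5, 7, 17) · λ_17 → (7, 13, 2) · λ_18 → (3, 8, 18)

Grouping the 18 weights by Ā_29-representative: 6 linkage classes.

[[1, 2, 5, 11], [3, 14, 15, 17], [4, 16], [6, 9, 10, 12, 18], [7], [8, 13]]


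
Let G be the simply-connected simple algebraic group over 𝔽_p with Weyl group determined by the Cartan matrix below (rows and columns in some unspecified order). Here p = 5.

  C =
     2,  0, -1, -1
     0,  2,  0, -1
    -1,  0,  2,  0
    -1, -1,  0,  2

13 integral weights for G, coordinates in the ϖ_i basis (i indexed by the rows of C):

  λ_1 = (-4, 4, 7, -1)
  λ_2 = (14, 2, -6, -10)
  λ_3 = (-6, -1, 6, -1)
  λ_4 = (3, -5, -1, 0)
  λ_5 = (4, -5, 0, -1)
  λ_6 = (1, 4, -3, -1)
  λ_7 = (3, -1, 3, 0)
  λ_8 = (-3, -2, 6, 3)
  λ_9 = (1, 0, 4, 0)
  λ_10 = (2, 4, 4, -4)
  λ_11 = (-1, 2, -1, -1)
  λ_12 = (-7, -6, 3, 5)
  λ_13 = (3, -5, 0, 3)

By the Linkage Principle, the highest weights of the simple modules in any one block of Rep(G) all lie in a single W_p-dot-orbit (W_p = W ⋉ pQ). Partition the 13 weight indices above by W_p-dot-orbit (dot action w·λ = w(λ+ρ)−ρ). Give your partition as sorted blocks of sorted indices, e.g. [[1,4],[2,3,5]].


Type A_4, rank 4, |W|=120; reorder rows/cols to standard.

Each λ_j+ρ reduced to Ā_5; 4-tuples below use C's row order:

  [1] (0, 3, 0, 0)
  [2] (1, 1, 0, 3)
  [3] (0, 3, 0, 0)
  [4] (1, 1, 0, 3)
  [5] (1, 1, 0, 3)
  [6] (0, 3, 0, 0)
  [7] (1, 1, 0, 3)
  [8] (0, 1, 1, 2)
  [9] (0, 1, 1, 2)
  [10] (0, 3, 0, 0)
  [11] (0, 3, 0, 0)
  [12] (1, 1, 0, 3)
  [13] (1, 0, 3, 0)

Grouping the 13 weights by Ā_5-representative: 4 linkage classes.

[[1, 3, 6, 10, 11], [2, 4, 5, 7, 12], [8, 9], [13]]


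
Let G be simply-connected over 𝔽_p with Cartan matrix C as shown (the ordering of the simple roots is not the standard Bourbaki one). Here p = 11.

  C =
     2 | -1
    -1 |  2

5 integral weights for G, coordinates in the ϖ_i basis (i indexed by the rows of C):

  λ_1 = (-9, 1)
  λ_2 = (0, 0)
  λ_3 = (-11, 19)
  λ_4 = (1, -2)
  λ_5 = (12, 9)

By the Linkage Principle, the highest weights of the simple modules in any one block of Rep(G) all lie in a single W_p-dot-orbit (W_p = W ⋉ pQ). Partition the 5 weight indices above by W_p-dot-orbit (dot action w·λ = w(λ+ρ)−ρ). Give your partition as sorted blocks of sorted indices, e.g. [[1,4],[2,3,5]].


Type A_2, rank 2, |W|=6; reorder rows/cols to standard.

Each λ_j+ρ reduced to Ā_11; 2-tuples below use C's row order:

  [1] (2, 6)
  [2] (1, 1)
  [3] (1, 1)
  [4] (1, 1)
  [5] (1, 1)

Partition of {1..5} into 2 W_11-dot-orbits:

[[1], [2, 3, 4, 5]]


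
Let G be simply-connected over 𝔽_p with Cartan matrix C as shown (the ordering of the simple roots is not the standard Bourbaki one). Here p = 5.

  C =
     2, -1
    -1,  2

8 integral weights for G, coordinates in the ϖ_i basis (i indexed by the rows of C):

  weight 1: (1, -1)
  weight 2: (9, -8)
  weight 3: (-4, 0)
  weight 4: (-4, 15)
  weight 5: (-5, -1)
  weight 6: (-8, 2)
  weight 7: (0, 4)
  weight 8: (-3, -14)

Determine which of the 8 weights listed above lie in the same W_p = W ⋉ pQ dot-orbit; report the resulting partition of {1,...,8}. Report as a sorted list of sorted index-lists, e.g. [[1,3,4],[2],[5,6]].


Type A_2, rank 2, |W|=6; reorder rows/cols to standard.

Folding the 8 weights λ_j+ρ into Ā_5 (reps in the given 2-coord order):

  λ_1+ρ ↦ (2, 0);  λ_2+ρ ↦ (2, 0);  λ_3+ρ ↦ (1, 2);  λ_4+ρ ↦ (1, 2);  λ_5+ρ ↦ (0, 4);  λ_6+ρ ↦ (1, 2);  λ_7+ρ ↦ (0, 4);  λ_8+ρ ↦ (2, 0)

3 distinct reps among the 8 weights ⇒ 3 W_5-linkage classes:

[[1, 2, 8], [3, 4, 6], [5, 7]]


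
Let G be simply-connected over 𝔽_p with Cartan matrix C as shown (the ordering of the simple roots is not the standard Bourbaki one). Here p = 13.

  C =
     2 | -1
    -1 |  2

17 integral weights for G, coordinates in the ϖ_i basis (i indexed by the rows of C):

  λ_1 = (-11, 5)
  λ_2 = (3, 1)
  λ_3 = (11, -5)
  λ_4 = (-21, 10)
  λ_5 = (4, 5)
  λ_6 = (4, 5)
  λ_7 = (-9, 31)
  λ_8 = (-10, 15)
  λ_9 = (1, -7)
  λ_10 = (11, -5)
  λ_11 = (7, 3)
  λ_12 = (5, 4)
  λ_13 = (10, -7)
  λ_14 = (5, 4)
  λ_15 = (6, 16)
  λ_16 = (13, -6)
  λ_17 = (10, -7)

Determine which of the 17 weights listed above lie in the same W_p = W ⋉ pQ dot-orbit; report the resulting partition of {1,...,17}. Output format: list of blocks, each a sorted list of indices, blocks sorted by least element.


A_2 Cartan matrix, 2 simple roots permuted; ρ=(1,1).

λ_j+ρ reflected into Ā_13 (⟨·,θ^∨⟩≤13); 2-tuples as given:

  λ_1+ρ ↦ (6, 4)
  λ_2+ρ ↦ (4, 2)
  λ_3+ρ ↦ (8, 4)
  λ_4+ρ ↦ (4, 2)
  λ_5+ρ ↦ (5, 6)
  λ_6+ρ ↦ (5, 6)
  λ_7+ρ ↦ (5, 6)
  λ_8+ρ ↦ (6, 4)
  λ_9+ρ ↦ (4, 2)
  λ_10+ρ ↦ (8, 4)
  λ_11+ρ ↦ (8, 4)
  λ_12+ρ ↦ (6, 5)
  λ_13+ρ ↦ (5, 6)
  λ_14+ρ ↦ (6, 5)
  λ_15+ρ ↦ (4, 2)
  λ_16+ρ ↦ (8, 4)
  λ_17+ρ ↦ (5, 6)

The 17 indices split into 5 linkage classes (same alcove rep ⇔ same W_13-dot-orbit):

[[1, 8], [2, 4, 9, 15], [3, 10, 11, 16], [5, 6, 7, 13, 17], [12, 14]]


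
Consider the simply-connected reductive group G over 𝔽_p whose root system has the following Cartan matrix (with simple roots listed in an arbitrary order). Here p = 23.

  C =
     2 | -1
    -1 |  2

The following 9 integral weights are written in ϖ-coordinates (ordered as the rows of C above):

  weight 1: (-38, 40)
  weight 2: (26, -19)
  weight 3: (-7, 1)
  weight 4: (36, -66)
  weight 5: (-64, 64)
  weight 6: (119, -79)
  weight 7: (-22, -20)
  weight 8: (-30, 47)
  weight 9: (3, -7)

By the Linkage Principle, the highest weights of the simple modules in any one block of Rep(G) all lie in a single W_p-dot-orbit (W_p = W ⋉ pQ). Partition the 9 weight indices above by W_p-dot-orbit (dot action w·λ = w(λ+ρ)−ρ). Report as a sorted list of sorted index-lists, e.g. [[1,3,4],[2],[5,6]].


Type A_2, rank 2, |W|=6; reorder rows/cols to standard.

Ā_23 reps of the 9 weights (A_2, coords as presented):

  [1] (5, 14)
  [2] (5, 14)
  [3] (2, 4)
  [4] (5, 14)
  [5] (2, 4)
  [6] (5, 14)
  [7] (2, 4)
  [8] (2, 4)
  [9] (2, 4)

Grouping the 9 weights by Ā_23-representative: 2 linkage classes.

[[1, 2, 4, 6], [3, 5, 7, 8, 9]]


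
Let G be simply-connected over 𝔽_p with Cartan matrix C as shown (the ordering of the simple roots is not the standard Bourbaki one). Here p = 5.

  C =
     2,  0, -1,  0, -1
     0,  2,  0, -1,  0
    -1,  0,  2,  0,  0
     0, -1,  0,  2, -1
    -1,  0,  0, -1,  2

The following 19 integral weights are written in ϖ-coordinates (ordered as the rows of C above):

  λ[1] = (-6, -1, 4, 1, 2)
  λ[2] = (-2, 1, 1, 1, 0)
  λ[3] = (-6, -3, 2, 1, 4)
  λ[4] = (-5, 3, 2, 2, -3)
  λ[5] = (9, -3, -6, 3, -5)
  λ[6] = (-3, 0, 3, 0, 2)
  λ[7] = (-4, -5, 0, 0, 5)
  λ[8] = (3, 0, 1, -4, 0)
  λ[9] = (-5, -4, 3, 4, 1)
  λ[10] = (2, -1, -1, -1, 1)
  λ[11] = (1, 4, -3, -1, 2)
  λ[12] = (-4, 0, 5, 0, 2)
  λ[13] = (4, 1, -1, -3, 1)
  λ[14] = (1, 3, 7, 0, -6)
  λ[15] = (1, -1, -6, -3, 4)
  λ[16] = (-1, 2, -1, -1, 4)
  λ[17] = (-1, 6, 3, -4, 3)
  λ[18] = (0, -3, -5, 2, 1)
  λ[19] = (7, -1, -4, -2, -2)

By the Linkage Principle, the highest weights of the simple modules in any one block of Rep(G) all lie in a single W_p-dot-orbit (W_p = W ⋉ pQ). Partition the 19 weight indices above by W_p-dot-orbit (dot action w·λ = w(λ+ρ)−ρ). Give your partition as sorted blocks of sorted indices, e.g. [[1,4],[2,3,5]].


Root system A_5: the 5×5 matrix C matches after relabeling.

λ_j+ρ reflected into Ā_5 (⟨·,θ^∨⟩≤5); 5-tuples as given:

  λ_1+ρ ↦ (3, 0, 0, 0, 2);  λ_2+ρ ↦ (1, 1, 0, 2, 0);  λ_3+ρ ↦ (3, 0, 0, 0, 0);  λ_4+ρ ↦ (1, 1, 0, 2, 0);  λ_5+ρ ↦ (0, 2, 0, 2, 1);  λ_6+ρ ↦ (2, 1, 0, 0, 1);  λ_7+ρ ↦ (1, 1, 0, 2, 0);  λ_8+ρ ↦ (2, 1, 0, 0, 1);  λ_9+ρ ↦ (0, 1, 2, 0, 2);  λ_10+ρ ↦ (3, 0, 0, 0, 2);  λ_11+ρ ↦ (3, 0, 0, 0, 0);  λ_12+ρ ↦ (2, 1, 0, 0, 1);  λ_13+ρ ↦ (3, 0, 0, 0, 0);  λ_14+ρ ↦ (0, 2, 0, 2, 1);  λ_15+ρ ↦ (3, 0, 0, 0, 0);  λ_16+ρ ↦ (3, 0, 0, 0, 2);  λ_17+ρ ↦ (1, 1, 0, 2, 0);  λ_18+ρ ↦ (2, 1, 0, 0, 1);  λ_19+ρ ↦ (2, 1, 0, 0, 1)

Grouping the 19 weights by Ā_5-representative: 6 linkage classes.

[[1, 10, 16], [2, 4, 7, 17], [3, 11, 13, 15], [5, 14], [6, 8, 12, 18, 19], [9]]


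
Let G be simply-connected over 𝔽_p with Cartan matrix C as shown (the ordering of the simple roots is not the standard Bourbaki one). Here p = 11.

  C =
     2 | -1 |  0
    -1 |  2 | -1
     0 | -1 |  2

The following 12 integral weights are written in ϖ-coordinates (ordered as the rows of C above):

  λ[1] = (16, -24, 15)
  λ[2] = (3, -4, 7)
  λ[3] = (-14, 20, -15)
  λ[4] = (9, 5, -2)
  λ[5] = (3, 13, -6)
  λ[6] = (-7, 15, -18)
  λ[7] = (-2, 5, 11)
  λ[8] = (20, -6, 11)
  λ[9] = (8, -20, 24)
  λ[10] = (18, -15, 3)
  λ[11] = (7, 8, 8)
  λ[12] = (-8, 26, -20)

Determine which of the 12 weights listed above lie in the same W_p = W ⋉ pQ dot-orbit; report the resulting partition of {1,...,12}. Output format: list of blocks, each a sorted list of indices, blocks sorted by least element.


Cartan matrix: type A_3 (|W|=24); un-permuting the 3 rows.

λ_j+ρ reflected into Ā_11 (⟨·,θ^∨⟩≤11); 3-tuples as given:

    λ_1+ρ ↦ (5, 1, 4)
    λ_2+ρ ↦ (1, 3, 5)
    λ_3+ρ ↦ (3, 1, 2)
    λ_4+ρ ↦ (5, 1, 4)
    λ_5+ρ ↦ (3, 4, 2)
    λ_6+ρ ↦ (5, 1, 4)
    λ_7+ρ ↦ (5, 1, 4)
    λ_8+ρ ↦ (5, 1, 4)
    λ_9+ρ ↦ (1, 3, 5)
    λ_10+ρ ↦ (3, 1, 2)
    λ_11+ρ ↦ (3, 4, 2)
    λ_12+ρ ↦ (1, 3, 5)

Grouping the 12 weights by Ā_11-representative: 4 linkage classes.

[[1, 4, 6, 7, 8], [2, 9, 12], [3, 10], [5, 11]]


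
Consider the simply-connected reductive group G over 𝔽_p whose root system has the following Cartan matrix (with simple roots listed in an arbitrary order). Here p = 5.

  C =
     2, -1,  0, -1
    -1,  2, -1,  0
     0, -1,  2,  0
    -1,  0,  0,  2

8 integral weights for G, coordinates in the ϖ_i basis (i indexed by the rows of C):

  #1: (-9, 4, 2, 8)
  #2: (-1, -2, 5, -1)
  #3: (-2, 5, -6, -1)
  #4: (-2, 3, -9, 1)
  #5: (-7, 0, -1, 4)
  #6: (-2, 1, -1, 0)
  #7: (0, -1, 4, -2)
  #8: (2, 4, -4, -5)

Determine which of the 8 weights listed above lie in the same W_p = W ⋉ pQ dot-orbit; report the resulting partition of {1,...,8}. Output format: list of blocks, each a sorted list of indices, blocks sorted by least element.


C ↔ A_4 under row/col permutation; |W(A_4)| = 120.

Each λ_j+ρ reduced to Ā_5; 4-tuples below use C's row order:

  [1] (1, 1, 0, 0)
  [2] (0, 0, 4, 0)
  [3] (0, 0, 4, 0)
  [4] (1, 1, 0, 0)
  [5] (0, 0, 4, 0)
  [6] (1, 1, 0, 0)
  [7] (0, 0, 4, 0)
  [8] (1, 1, 0, 0)

The 8 indices split into 2 linkage classes (same alcove rep ⇔ same W_5-dot-orbit):

[[1, 4, 6, 8], [2, 3, 5, 7]]


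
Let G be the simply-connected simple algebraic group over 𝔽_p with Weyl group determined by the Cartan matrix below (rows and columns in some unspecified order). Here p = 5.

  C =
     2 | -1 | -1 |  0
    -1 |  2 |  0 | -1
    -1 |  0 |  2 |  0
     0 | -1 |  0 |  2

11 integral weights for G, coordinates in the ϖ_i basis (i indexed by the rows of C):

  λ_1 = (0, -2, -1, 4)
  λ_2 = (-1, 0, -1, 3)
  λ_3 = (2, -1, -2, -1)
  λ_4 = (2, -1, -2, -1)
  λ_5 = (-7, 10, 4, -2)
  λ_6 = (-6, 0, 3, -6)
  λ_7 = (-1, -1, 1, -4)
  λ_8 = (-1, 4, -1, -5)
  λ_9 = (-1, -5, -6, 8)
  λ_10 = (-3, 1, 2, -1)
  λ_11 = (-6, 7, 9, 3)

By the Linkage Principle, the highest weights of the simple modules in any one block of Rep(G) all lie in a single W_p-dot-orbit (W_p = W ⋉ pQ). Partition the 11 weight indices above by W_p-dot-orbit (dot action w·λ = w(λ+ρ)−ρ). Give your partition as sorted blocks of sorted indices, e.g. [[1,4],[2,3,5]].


Type A_4, rank 4, |W|=120; reorder rows/cols to standard.

λ_j+ρ reflected into Ā_5 (⟨·,θ^∨⟩≤5); 4-tuples as given:

  [1] (0, 1, 0, 4);  [2] (0, 1, 0, 4);  [3] (2, 0, 1, 0);  [4] (2, 0, 1, 0);  [5] (1, 0, 0, 0);  [6] (1, 0, 0, 0);  [7] (2, 0, 1, 0);  [8] (0, 1, 0, 4);  [9] (0, 1, 0, 4);  [10] (2, 0, 1, 0);  [11] (2, 0, 1, 0)

3 distinct reps among the 11 weights ⇒ 3 W_5-linkage classes:

[[1, 2, 8, 9], [3, 4, 7, 10, 11], [5, 6]]


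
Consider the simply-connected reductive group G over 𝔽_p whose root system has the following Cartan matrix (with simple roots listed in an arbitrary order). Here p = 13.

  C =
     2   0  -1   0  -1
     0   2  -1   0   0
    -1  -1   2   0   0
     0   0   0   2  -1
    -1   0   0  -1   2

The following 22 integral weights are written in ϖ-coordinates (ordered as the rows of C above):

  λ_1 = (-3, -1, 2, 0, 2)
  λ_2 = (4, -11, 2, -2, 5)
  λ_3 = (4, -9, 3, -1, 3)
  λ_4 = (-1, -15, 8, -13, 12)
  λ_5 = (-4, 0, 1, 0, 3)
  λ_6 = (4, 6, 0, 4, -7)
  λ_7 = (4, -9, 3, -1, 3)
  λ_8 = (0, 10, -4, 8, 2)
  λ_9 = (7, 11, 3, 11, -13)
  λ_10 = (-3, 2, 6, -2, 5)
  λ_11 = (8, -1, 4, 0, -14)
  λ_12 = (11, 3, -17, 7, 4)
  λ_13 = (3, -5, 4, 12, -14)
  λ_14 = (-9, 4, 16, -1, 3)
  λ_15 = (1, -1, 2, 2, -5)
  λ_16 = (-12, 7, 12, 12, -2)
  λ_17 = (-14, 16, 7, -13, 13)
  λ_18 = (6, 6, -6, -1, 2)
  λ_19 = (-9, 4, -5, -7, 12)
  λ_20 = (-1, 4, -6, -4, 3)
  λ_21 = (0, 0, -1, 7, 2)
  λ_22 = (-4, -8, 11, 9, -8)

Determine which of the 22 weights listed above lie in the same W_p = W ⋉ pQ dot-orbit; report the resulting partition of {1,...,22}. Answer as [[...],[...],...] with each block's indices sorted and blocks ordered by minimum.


C ↔ A_5 under row/col permutation; |W(A_5)| = 720.

W_13-reps of the 22 weights in Ā_13 (same 5-coord order as C):

  [1] (2, 0, 1, 1, 1);  [2] (2, 2, 5, 0, 3);  [3] (1, 4, 4, 0, 4);  [4] (1, 0, 0, 1, 3);  [5] (2, 0, 1, 1, 1);  [6] (1, 7, 0, 1, 4);  [7] (1, 4, 4, 0, 4);  [8] (2, 0, 1, 1, 1);  [9] (1, 1, 0, 8, 3);  [10] (2, 2, 5, 0, 3);  [11] (1, 1, 0, 8, 3);  [12] (1, 0, 0, 1, 3);  [13] (1, 4, 4, 0, 4);  [14] (1, 4, 4, 0, 4);  [15] (2, 0, 1, 1, 1);  [16] (1, 1, 0, 8, 3);  [17] (1, 1, 0, 8, 3);  [18] (2, 2, 5, 0, 3);  [19] (1, 7, 0, 1, 4);  [20] (1, 0, 0, 1, 3);  [21] (1, 1, 0, 8, 3);  [22] (2, 2, 5, 0, 3)

Partition of {1..22} into 6 W_13-dot-orbits:

[[1, 5, 8, 15], [2, 10, 18, 22], [3, 7, 13, 14], [4, 12, 20], [6, 19], [9, 11, 16, 17, 21]]


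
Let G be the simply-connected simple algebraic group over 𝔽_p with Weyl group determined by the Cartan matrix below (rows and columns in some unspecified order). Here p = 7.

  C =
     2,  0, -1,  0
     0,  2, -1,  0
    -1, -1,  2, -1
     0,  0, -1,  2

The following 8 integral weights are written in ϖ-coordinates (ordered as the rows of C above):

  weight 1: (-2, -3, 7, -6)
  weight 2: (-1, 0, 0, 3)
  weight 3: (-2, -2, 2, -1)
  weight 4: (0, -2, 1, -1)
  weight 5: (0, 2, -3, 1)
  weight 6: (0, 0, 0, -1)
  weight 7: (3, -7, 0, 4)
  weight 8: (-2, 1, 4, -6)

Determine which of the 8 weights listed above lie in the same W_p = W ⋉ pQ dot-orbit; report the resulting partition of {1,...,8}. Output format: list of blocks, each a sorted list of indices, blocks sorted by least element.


D_4 Cartan matrix, 4 simple roots permuted; ρ=(1,1,1,1).

Ā_7 reps of the 8 weights (D_4, coords as presented):

  λ_1+ρ ↦ (0, 1, 1, 4) · λ_2+ρ ↦ (0, 1, 1, 4) · λ_3+ρ ↦ (1, 1, 1, 0) · λ_4+ρ ↦ (1, 1, 1, 0) · λ_5+ρ ↦ (1, 1, 1, 0) · λ_6+ρ ↦ (1, 1, 1, 0) · λ_7+ρ ↦ (1, 1, 1, 0) · λ_8+ρ ↦ (0, 1, 1, 4)

Grouping the 8 weights by Ā_7-representative: 2 linkage classes.

[[1, 2, 8], [3, 4, 5, 6, 7]]


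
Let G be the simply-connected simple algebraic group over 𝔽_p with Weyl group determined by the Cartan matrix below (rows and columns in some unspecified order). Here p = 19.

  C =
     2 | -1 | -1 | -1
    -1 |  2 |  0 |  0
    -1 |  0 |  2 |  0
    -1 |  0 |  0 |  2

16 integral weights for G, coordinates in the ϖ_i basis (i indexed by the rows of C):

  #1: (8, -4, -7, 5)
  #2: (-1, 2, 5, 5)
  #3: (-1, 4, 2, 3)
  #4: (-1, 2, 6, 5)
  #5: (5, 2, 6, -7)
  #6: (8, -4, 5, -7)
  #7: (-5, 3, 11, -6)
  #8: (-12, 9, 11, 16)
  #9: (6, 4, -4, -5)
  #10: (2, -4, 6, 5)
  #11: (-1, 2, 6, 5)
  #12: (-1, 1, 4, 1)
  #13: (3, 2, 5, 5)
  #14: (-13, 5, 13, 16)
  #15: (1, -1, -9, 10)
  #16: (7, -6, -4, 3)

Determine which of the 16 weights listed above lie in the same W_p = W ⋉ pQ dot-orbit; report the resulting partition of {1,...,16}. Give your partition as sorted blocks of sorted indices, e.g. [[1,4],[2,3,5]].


Root system D_4: the 4×4 matrix C matches after relabeling.

Alcove-folded reps (p=19, 16 weights, presented ϖ-order):

  1: (0, 3, 6, 6)
  2: (0, 3, 6, 6)
  3: (0, 5, 3, 4)
  4: (0, 3, 7, 6)
  5: (0, 3, 7, 6)
  6: (0, 3, 6, 6)
  7: (0, 5, 3, 4)
  8: (1, 1, 1, 6)
  9: (0, 5, 3, 4)
  10: (0, 3, 7, 6)
  11: (0, 3, 7, 6)
  12: (0, 2, 5, 2)
  13: (0, 3, 6, 6)
  14: (0, 6, 2, 5)
  15: (0, 6, 2, 5)
  16: (0, 5, 3, 4)

Linkage partition of the 16 weights (6 classes, p=19):

[[1, 2, 6, 13], [3, 7, 9, 16], [4, 5, 10, 11], [8], [12], [14, 15]]


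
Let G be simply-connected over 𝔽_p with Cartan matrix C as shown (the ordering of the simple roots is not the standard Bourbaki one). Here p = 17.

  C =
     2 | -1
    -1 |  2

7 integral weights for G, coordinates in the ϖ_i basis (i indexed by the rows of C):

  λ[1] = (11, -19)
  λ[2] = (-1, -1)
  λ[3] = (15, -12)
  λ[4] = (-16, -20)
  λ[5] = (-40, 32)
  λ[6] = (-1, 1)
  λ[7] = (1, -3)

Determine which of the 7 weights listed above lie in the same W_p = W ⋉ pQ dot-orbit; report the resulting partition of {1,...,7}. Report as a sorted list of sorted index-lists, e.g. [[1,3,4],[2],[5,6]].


Type A_2, rank 2, |W|=6; reorder rows/cols to standard.

Folding the 7 weights λ_j+ρ into Ā_17 (reps in the given 2-coord order):

  [1] (5, 11)
  [2] (0, 0)
  [3] (5, 11)
  [4] (0, 2)
  [5] (5, 11)
  [6] (0, 2)
  [7] (0, 2)

These 7 weights hit 3 W_17-dot-orbits; sizes (3, 1, 3):

[[1, 3, 5], [2], [4, 6, 7]]


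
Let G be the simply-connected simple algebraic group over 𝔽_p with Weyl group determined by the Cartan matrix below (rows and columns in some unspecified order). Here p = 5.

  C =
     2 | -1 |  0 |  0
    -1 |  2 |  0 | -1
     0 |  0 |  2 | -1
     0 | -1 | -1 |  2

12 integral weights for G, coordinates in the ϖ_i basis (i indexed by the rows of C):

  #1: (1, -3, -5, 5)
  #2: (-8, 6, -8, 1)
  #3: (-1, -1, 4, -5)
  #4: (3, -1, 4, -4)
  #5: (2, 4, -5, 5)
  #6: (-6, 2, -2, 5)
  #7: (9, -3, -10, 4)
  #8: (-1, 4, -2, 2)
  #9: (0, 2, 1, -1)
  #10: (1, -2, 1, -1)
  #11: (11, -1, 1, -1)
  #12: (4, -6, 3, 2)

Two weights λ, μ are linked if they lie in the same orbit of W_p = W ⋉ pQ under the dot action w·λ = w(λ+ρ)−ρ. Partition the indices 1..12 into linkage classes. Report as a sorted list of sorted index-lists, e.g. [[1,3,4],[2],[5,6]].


A_4 Cartan matrix, 4 simple roots permuted; ρ=(1,1,1,1).

Ā_5 reps of the 12 weights (A_4, coords as presented):

    1: (1, 1, 3, 0)
    2: (2, 1, 0, 2)
    3: (4, 0, 1, 0)
    4: (0, 3, 1, 0)
    5: (0, 3, 1, 0)
    6: (1, 1, 3, 0)
    7: (0, 3, 1, 0)
    8: (1, 2, 0, 0)
    9: (0, 3, 1, 0)
    10: (1, 0, 1, 1)
    11: (2, 1, 0, 2)
    12: (2, 1, 0, 2)

Linkage partition of the 12 weights (6 classes, p=5):

[[1, 6], [2, 11, 12], [3], [4, 5, 7, 9], [8], [10]]


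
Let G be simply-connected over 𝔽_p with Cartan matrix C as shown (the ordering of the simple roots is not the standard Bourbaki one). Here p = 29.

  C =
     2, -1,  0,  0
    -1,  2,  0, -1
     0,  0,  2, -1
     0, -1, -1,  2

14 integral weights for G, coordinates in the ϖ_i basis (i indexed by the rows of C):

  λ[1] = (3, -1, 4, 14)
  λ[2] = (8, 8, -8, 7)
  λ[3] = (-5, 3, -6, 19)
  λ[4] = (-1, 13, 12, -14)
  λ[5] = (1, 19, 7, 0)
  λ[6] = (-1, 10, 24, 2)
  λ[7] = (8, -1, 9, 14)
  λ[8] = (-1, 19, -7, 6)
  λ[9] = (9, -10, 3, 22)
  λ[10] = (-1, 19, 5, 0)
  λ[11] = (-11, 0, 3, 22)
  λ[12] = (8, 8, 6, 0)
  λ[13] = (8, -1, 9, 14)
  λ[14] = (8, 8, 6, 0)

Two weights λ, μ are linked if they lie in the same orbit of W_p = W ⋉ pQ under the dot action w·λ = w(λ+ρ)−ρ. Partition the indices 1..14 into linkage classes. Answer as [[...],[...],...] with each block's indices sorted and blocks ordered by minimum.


Type A_4, rank 4, |W|=120; reorder rows/cols to standard.

λ_j+ρ reflected into Ā_29 (⟨·,θ^∨⟩≤29); 4-tuples as given:

  [1] (4, 0, 5, 15) · [2] (9, 9, 7, 1) · [3] (4, 0, 5, 15) · [4] (0, 1, 0, 13) · [5] (0, 20, 6, 1) · [6] (10, 1, 15, 3) · [7] (4, 0, 5, 15) · [8] (0, 20, 6, 1) · [9] (1, 9, 4, 14) · [10] (0, 20, 6, 1) · [11] (1, 9, 4, 14) · [12] (9, 9, 7, 1) · [13] (4, 0, 5, 15) · [14] (9, 9, 7, 1)

Linkage partition of the 14 weights (6 classes, p=29):

[[1, 3, 7, 13], [2, 12, 14], [4], [5, 8, 10], [6], [9, 11]]


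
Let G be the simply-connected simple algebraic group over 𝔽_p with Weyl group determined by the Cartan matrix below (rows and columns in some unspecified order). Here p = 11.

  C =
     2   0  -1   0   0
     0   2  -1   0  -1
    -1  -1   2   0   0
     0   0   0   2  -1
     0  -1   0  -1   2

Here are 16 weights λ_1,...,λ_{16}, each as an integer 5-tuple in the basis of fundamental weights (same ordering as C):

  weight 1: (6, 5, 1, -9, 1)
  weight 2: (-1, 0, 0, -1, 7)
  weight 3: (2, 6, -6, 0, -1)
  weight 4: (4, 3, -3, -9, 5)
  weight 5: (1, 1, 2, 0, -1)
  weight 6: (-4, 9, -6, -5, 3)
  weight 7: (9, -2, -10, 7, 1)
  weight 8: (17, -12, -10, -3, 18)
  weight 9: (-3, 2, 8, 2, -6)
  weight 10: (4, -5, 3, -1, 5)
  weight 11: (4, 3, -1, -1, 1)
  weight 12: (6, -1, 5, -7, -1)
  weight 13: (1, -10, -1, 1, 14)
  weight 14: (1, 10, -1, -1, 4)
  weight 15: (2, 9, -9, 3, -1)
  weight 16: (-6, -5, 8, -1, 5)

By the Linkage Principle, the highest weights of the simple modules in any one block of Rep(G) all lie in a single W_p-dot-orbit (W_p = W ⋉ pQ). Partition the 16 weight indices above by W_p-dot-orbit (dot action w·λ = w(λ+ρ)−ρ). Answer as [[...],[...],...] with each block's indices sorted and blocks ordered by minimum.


Root system A_5: the 5×5 matrix C matches after relabeling.

Folding the 16 weights λ_j+ρ into Ā_11 (reps in the given 5-coord order):

    λ_1 → (1, 0, 2, 4, 2)
    λ_2 → (0, 1, 1, 0, 8)
    λ_3 → (2, 2, 3, 1, 0)
    λ_4 → (1, 0, 2, 4, 2)
    λ_5 → (2, 2, 3, 1, 0)
    λ_6 → (2, 2, 3, 1, 0)
    λ_7 → (0, 1, 1, 0, 8)
    λ_8 → (1, 0, 2, 4, 2)
    λ_9 → (1, 2, 5, 1, 1)
    λ_10 → (5, 4, 0, 0, 2)
    λ_11 → (5, 4, 0, 0, 2)
    λ_12 → (5, 4, 0, 0, 2)
    λ_13 → (1, 0, 2, 4, 2)
    λ_14 → (5, 4, 0, 0, 2)
    λ_15 → (2, 2, 3, 1, 0)
    λ_16 → (5, 4, 0, 0, 2)

Partition of {1..16} into 5 W_11-dot-orbits:

[[1, 4, 8, 13], [2, 7], [3, 5, 6, 15], [9], [10, 11, 12, 14, 16]]


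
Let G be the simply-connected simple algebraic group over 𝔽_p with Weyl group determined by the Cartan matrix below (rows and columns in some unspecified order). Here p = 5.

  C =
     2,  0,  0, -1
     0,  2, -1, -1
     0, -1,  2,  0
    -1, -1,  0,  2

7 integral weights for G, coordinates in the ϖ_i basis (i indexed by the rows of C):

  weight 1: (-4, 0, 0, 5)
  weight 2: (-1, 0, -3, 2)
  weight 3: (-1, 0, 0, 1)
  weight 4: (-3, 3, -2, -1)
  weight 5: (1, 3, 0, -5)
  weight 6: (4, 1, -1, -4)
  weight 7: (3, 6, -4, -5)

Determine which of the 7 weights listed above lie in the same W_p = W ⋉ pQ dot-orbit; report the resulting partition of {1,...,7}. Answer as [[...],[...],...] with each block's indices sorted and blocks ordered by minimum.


A_4 Cartan matrix, 4 simple roots permuted; ρ=(1,1,1,1).

W_5-reps of the 7 weights in Ā_5 (same 4-coord order as C):

    λ_1 → (0, 1, 1, 2)
    λ_2 → (0, 1, 1, 2)
    λ_3 → (0, 1, 1, 2)
    λ_4 → (0, 1, 1, 2)
    λ_5 → (2, 0, 1, 2)
    λ_6 → (2, 0, 1, 2)
    λ_7 → (2, 0, 1, 2)

The 7 indices split into 2 linkage classes (same alcove rep ⇔ same W_5-dot-orbit):

[[1, 2, 3, 4], [5, 6, 7]]


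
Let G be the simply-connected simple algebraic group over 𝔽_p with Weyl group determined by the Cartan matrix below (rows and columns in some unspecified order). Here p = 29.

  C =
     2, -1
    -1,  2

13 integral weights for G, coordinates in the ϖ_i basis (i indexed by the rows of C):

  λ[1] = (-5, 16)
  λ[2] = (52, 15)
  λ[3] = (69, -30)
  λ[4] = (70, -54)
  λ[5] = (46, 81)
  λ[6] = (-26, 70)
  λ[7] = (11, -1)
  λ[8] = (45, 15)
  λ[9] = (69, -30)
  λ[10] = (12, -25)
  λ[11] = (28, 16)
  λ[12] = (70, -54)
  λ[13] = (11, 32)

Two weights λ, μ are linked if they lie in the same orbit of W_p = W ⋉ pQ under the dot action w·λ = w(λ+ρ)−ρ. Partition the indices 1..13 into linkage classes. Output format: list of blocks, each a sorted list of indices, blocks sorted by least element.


Dynkin diagram of C (from the 2 off-diagonal −1 entries): A_2.

W_29-reps of the 13 weights in Ā_29 (same 2-coord order as C):

  [1] (4, 13)
  [2] (11, 13)
  [3] (12, 0)
  [4] (11, 13)
  [5] (11, 13)
  [6] (4, 13)
  [7] (12, 0)
  [8] (4, 13)
  [9] (12, 0)
  [10] (11, 13)
  [11] (12, 0)
  [12] (11, 13)
  [13] (4, 13)

The 13 indices split into 3 linkage classes (same alcove rep ⇔ same W_29-dot-orbit):

[[1, 6, 8, 13], [2, 4, 5, 10, 12], [3, 7, 9, 11]]


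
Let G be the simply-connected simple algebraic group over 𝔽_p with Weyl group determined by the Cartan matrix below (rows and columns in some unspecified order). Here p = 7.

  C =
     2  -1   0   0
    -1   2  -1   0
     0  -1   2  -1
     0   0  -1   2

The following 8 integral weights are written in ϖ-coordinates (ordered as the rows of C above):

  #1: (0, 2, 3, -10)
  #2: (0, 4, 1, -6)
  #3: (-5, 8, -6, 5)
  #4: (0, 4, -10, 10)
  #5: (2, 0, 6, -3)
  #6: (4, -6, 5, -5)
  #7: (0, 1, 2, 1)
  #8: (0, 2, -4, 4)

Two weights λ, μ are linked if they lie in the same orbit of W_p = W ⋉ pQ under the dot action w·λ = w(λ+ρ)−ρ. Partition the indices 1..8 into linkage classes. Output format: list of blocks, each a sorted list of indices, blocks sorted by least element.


Type A_4, rank 4, |W|=120; reorder rows/cols to standard.

Alcove-folded reps (p=7, 8 weights, presented ϖ-order):

  [1] (1, 0, 3, 2);  [2] (0, 2, 3, 1);  [3] (1, 0, 3, 2);  [4] (1, 0, 3, 2);  [5] (1, 0, 3, 2);  [6] (0, 2, 3, 1);  [7] (0, 2, 3, 1);  [8] (1, 0, 3, 2)

2 distinct reps among the 8 weights ⇒ 2 W_7-linkage classes:

[[1, 3, 4, 5, 8], [2, 6, 7]]


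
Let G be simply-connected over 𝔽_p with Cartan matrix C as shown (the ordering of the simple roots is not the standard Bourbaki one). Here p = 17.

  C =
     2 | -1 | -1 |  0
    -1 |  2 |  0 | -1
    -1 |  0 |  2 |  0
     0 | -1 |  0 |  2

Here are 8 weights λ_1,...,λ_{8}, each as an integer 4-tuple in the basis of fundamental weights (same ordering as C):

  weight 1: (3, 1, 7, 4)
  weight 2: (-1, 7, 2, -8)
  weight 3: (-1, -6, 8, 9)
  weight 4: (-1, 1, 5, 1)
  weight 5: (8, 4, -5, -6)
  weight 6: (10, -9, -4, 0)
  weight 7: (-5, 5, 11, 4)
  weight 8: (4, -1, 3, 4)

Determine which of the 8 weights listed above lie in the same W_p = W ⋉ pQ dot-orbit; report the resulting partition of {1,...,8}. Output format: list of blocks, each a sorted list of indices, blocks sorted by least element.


Dynkin diagram of C (from the 6 off-diagonal −1 entries): A_4.

W_17-reps of the 8 weights in Ā_17 (same 4-coord order as C):

    [1] (4, 2, 6, 3)
    [2] (0, 1, 3, 7)
    [3] (5, 0, 4, 5)
    [4] (0, 2, 6, 2)
    [5] (5, 0, 4, 5)
    [6] (0, 1, 3, 7)
    [7] (4, 2, 6, 3)
    [8] (5, 0, 4, 5)

Grouping the 8 weights by Ā_17-representative: 4 linkage classes.

[[1, 7], [2, 6], [3, 5, 8], [4]]
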